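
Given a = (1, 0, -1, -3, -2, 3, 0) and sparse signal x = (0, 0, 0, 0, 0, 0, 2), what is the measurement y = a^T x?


Non-zero terms: ['0*2']
Products: [0]
y = sum = 0.

0


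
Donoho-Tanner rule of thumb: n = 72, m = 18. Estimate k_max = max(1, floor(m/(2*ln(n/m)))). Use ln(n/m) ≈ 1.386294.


n/m = 72/18 = 4.
ln(n/m) ≈ 1.386294.
2*ln(n/m) ≈ 2.772588.
m/(2*ln(n/m)) ≈ 18/2.772588 ≈ 6.4921.
floor = 6.
k_max = max(1, 6) = 6.

6


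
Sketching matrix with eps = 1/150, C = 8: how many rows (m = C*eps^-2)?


1/eps = 150.
(1/eps)^2 = 22500.
m = 8*22500 = 180000.

180000


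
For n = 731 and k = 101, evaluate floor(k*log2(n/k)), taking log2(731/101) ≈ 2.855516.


log2(n/k) = log2(731/101) ≈ 2.855516.
k*log2(n/k) ≈ 101*2.855516 = 288.407116.
floor(288.407116) = 288.

288


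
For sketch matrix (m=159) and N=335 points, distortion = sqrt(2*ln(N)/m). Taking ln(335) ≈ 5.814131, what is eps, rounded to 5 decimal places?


ln(335) ≈ 5.814131.
2*ln(N)/m ≈ 2*5.814131/159 ≈ 0.07313372.
eps = sqrt(0.07313372) ≈ 0.2704325 ≈ 0.27043.

0.27043


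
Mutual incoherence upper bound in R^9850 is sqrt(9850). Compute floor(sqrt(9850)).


99^2 = 9801 <= 9850 < 10000 = 100^2, so 99 <= sqrt(9850) < 100.
floor(sqrt(9850)) = 99.

99


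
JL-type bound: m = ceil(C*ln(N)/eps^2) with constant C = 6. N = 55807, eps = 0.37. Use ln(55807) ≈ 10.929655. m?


ln(55807) ≈ 10.929655.
eps^2 = 0.37^2 = 0.1369.
C*ln(N)/eps^2 ≈ 6*10.929655/0.1369 ≈ 479.0207.
m = ceil(479.0207) = 480.

480


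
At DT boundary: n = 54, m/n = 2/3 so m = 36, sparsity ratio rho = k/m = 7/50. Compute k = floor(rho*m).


m = 2/3*54 = 36.
rho = 7/50.
rho*m = 7/50*36 = 5.04.
k = floor(5.04) = 5.

5


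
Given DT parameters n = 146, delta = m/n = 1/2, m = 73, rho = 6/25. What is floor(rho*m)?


m = 1/2*146 = 73.
rho = 6/25.
rho*m = 6/25*73 = 17.52.
k = floor(17.52) = 17.

17


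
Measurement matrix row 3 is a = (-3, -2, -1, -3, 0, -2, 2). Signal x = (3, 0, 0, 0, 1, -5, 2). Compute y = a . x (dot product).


Non-zero terms: ['-3*3', '0*1', '-2*-5', '2*2']
Products: [-9, 0, 10, 4]
y = sum = 5.

5


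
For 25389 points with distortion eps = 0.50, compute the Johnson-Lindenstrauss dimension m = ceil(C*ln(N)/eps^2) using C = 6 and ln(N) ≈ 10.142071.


ln(25389) ≈ 10.142071.
eps^2 = 0.50^2 = 0.25.
C*ln(N)/eps^2 ≈ 6*10.142071/0.25 ≈ 243.4097.
m = ceil(243.4097) = 244.

244


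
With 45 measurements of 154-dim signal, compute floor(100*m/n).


100*m/n = 100*45/154 ≈ 29.2208.
floor = 29.

29


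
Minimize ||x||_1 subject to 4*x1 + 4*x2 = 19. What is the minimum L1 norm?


Axis intercepts:
  x1 = 19/4, x2 = 0: L1 = 19/4
  x1 = 0, x2 = 19/4: L1 = 19/4
x* = (19/4, 0)
||x*||_1 = 19/4.

19/4


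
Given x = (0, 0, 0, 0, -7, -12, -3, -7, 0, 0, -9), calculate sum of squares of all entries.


Non-zero entries: [(4, -7), (5, -12), (6, -3), (7, -7), (10, -9)]
Squares: [49, 144, 9, 49, 81]
||x||_2^2 = sum = 332.

332


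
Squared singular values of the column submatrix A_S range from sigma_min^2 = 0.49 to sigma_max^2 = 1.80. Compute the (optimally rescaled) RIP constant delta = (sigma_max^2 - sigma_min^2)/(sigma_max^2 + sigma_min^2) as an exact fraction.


lambda_max - lambda_min = 1.80 - 0.49 = 1.31.
lambda_max + lambda_min = 1.80 + 0.49 = 2.29.
delta = 1.31/2.29 = 131/229.

131/229


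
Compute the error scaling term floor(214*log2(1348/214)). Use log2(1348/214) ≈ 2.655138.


log2(n/k) = log2(1348/214) ≈ 2.655138.
k*log2(n/k) ≈ 214*2.655138 = 568.199532.
floor(568.199532) = 568.

568


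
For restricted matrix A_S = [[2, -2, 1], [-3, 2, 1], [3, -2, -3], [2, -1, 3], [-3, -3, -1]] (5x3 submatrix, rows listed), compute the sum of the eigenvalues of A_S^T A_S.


Sum of eigenvalues of A_S^T A_S = trace(A_S^T A_S) = sum of squared column norms of A_S.
A_S^T A_S diagonal: [35, 22, 21].
trace = 35 + 22 + 21 = 78.

78


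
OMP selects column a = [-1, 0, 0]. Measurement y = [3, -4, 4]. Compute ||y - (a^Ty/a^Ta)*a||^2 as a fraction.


a^T a = 1.
a^T y = -3.
coeff = -3/1 = -3.
||r||^2 = 32.

32


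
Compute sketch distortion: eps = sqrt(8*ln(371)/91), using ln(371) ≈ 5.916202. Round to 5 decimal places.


ln(371) ≈ 5.916202.
8*ln(N)/m ≈ 8*5.916202/91 ≈ 0.52010567.
eps = sqrt(0.52010567) ≈ 0.7211835 ≈ 0.72118.

0.72118


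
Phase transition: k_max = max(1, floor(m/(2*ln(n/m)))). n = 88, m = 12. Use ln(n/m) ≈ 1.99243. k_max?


n/m = 88/12 = 22/3.
ln(n/m) ≈ 1.99243.
2*ln(n/m) ≈ 3.98486.
m/(2*ln(n/m)) ≈ 12/3.98486 ≈ 3.0114.
floor = 3.
k_max = max(1, 3) = 3.

3


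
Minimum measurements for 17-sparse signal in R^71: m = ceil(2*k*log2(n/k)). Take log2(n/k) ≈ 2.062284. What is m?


log2(n/k) = log2(71/17) ≈ 2.062284.
2*k*log2(n/k) ≈ 2*17*2.062284 = 70.117656.
m = ceil(70.117656) = 71.

71


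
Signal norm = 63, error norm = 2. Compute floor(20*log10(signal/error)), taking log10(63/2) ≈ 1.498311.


||x||/||e|| = 63/2.
log10(63/2) ≈ 1.498311.
20*log10(||x||/||e||) ≈ 20*1.498311 = 29.96622.
floor(29.96622) = 29.

29


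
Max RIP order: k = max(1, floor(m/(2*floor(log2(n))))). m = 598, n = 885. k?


floor(log2(885)) = 9.
2*9 = 18.
m/(2*floor(log2(n))) = 598/18 ≈ 33.2222.
floor = 33.
k = max(1, 33) = 33.

33


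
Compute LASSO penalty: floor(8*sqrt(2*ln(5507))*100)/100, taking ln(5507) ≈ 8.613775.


ln(5507) ≈ 8.613775.
2*ln(n) ≈ 17.22755.
sqrt(2*ln(n)) ≈ sqrt(17.22755) ≈ 4.150608.
lambda ≈ 8*4.150608 = 33.204864.
floor(lambda*100)/100 = 33.20.

33.20


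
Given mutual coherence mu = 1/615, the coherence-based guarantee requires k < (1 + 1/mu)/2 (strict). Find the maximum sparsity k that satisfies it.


1/mu = 615.
1 + 1/mu = 616.
(1 + 1/mu)/2 = 308 is an integer and the inequality is strict, so k_max = 308 - 1 = 307.

307


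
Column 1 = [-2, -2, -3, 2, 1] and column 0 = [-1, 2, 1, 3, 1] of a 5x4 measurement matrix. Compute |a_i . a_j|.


Inner product: -2*-1 + -2*2 + -3*1 + 2*3 + 1*1
Products: [2, -4, -3, 6, 1]
Sum = 2.
|dot| = 2.

2


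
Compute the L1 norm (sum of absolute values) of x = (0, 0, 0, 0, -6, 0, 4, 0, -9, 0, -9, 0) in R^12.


Non-zero entries: [(4, -6), (6, 4), (8, -9), (10, -9)]
Absolute values: [6, 4, 9, 9]
||x||_1 = sum = 28.

28


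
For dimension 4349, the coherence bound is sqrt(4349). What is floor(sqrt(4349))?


65^2 = 4225 <= 4349 < 4356 = 66^2, so 65 <= sqrt(4349) < 66.
floor(sqrt(4349)) = 65.

65


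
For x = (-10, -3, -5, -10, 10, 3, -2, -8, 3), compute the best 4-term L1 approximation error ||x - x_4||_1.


Sorted |x_i| descending: [10, 10, 10, 8, 5, 3, 3, 3, 2]
Keep top 4: [10, 10, 10, 8]
Tail entries: [5, 3, 3, 3, 2]
L1 error = sum of tail = 16.

16


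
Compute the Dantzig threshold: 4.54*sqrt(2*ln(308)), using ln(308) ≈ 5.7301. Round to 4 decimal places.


ln(308) ≈ 5.7301.
2*ln(n) ≈ 11.4602.
sqrt(2*ln(n)) ≈ sqrt(11.4602) ≈ 3.385292.
threshold ≈ 4.54*3.385292 = 15.36922568 ≈ 15.3692.

15.3692


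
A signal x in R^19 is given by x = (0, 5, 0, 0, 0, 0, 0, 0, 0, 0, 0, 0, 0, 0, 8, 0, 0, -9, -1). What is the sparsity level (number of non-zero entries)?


Non-zero positions: [1, 14, 17, 18].
Sparsity = 4.

4


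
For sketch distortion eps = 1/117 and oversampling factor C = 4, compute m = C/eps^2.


1/eps = 117.
(1/eps)^2 = 13689.
m = 4*13689 = 54756.

54756


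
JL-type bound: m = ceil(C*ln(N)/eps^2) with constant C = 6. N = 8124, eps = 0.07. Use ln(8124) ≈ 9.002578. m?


ln(8124) ≈ 9.002578.
eps^2 = 0.07^2 = 0.0049.
C*ln(N)/eps^2 ≈ 6*9.002578/0.0049 ≈ 11023.5649.
m = ceil(11023.5649) = 11024.

11024


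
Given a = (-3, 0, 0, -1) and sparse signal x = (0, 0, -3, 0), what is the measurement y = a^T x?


Non-zero terms: ['0*-3']
Products: [0]
y = sum = 0.

0


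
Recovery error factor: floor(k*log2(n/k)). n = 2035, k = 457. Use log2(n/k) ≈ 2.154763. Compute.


log2(n/k) = log2(2035/457) ≈ 2.154763.
k*log2(n/k) ≈ 457*2.154763 = 984.726691.
floor(984.726691) = 984.

984


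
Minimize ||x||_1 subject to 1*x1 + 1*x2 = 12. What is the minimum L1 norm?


Axis intercepts:
  x1 = 12, x2 = 0: L1 = 12
  x1 = 0, x2 = 12: L1 = 12
x* = (12, 0)
||x*||_1 = 12.

12


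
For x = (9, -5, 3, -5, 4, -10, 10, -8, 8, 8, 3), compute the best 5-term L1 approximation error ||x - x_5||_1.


Sorted |x_i| descending: [10, 10, 9, 8, 8, 8, 5, 5, 4, 3, 3]
Keep top 5: [10, 10, 9, 8, 8]
Tail entries: [8, 5, 5, 4, 3, 3]
L1 error = sum of tail = 28.

28


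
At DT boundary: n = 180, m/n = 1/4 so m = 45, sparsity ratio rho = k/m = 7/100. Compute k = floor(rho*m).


m = 1/4*180 = 45.
rho = 7/100.
rho*m = 7/100*45 = 3.15.
k = floor(3.15) = 3.

3


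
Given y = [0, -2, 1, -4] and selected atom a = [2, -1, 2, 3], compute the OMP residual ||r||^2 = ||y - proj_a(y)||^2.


a^T a = 18.
a^T y = -8.
coeff = -8/18 = -4/9.
||r||^2 = 157/9.

157/9


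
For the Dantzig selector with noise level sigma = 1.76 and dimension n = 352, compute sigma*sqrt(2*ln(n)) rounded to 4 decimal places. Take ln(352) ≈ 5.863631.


ln(352) ≈ 5.863631.
2*ln(n) ≈ 11.727262.
sqrt(2*ln(n)) ≈ sqrt(11.727262) ≈ 3.424509.
threshold ≈ 1.76*3.424509 = 6.02713584 ≈ 6.0271.

6.0271


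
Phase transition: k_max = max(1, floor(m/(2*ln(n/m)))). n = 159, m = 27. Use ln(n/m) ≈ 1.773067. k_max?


n/m = 159/27 = 53/9.
ln(n/m) ≈ 1.773067.
2*ln(n/m) ≈ 3.546134.
m/(2*ln(n/m)) ≈ 27/3.546134 ≈ 7.6139.
floor = 7.
k_max = max(1, 7) = 7.

7


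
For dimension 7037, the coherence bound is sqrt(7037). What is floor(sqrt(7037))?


83^2 = 6889 <= 7037 < 7056 = 84^2, so 83 <= sqrt(7037) < 84.
floor(sqrt(7037)) = 83.

83


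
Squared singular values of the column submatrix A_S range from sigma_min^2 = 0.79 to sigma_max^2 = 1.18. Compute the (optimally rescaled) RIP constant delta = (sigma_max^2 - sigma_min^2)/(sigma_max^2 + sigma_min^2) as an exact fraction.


lambda_max - lambda_min = 1.18 - 0.79 = 0.39.
lambda_max + lambda_min = 1.18 + 0.79 = 1.97.
delta = 0.39/1.97 = 39/197.

39/197


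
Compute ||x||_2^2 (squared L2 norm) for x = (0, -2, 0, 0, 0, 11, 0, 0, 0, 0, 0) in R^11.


Non-zero entries: [(1, -2), (5, 11)]
Squares: [4, 121]
||x||_2^2 = sum = 125.

125


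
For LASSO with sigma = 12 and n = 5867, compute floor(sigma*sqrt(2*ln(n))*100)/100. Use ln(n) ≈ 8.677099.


ln(5867) ≈ 8.677099.
2*ln(n) ≈ 17.354198.
sqrt(2*ln(n)) ≈ sqrt(17.354198) ≈ 4.165837.
lambda ≈ 12*4.165837 = 49.990044.
floor(lambda*100)/100 = 49.99.

49.99


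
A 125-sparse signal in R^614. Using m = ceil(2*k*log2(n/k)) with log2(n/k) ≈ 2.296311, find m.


log2(n/k) = log2(614/125) ≈ 2.296311.
2*k*log2(n/k) ≈ 2*125*2.296311 = 574.07775.
m = ceil(574.07775) = 575.

575


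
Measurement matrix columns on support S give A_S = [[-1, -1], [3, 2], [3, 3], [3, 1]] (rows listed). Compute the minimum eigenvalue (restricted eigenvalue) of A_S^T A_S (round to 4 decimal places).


A_S^T A_S = [[28, 19], [19, 15]].
trace = 43.
det = 59.
disc = trace^2 - 4*det = 1849 - 4*59 = 1613.
sqrt(1613) ≈ 40.162171.
lam_min = (43 - sqrt(1613))/2 ≈ (43 - 40.162171)/2 = 1.4189145 ≈ 1.4189.

1.4189


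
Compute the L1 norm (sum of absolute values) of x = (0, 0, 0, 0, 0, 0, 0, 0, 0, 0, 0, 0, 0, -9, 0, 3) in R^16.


Non-zero entries: [(13, -9), (15, 3)]
Absolute values: [9, 3]
||x||_1 = sum = 12.

12


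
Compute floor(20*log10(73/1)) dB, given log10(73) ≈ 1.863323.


||x||/||e|| = 73/1 = 73.
log10(73) ≈ 1.863323.
20*log10(||x||/||e||) ≈ 20*1.863323 = 37.26646.
floor(37.26646) = 37.

37


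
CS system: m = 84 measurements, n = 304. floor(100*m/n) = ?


100*m/n = 100*84/304 ≈ 27.6316.
floor = 27.

27


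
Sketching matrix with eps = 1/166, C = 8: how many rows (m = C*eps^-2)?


1/eps = 166.
(1/eps)^2 = 27556.
m = 8*27556 = 220448.

220448


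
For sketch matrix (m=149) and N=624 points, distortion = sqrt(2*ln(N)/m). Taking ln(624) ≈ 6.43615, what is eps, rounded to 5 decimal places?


ln(624) ≈ 6.43615.
2*ln(N)/m ≈ 2*6.43615/149 ≈ 0.08639128.
eps = sqrt(0.08639128) ≈ 0.2939239 ≈ 0.29392.

0.29392


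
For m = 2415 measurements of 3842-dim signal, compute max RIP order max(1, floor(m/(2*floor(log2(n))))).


floor(log2(3842)) = 11.
2*11 = 22.
m/(2*floor(log2(n))) = 2415/22 ≈ 109.7727.
floor = 109.
k = max(1, 109) = 109.

109


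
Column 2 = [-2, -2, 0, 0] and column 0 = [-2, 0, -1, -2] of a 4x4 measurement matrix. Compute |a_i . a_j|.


Inner product: -2*-2 + -2*0 + 0*-1 + 0*-2
Products: [4, 0, 0, 0]
Sum = 4.
|dot| = 4.

4


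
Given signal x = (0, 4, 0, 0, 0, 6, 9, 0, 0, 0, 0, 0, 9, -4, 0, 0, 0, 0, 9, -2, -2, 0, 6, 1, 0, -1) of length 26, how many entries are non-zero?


Non-zero positions: [1, 5, 6, 12, 13, 18, 19, 20, 22, 23, 25].
Sparsity = 11.

11


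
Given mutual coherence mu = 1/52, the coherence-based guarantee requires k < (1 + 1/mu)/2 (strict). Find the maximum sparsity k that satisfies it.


1/mu = 52.
1 + 1/mu = 53.
(1 + 1/mu)/2 = 26.5 is not an integer, so k_max = floor(26.5) = 26.

26


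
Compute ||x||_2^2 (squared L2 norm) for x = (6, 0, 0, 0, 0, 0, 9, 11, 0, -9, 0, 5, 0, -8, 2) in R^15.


Non-zero entries: [(0, 6), (6, 9), (7, 11), (9, -9), (11, 5), (13, -8), (14, 2)]
Squares: [36, 81, 121, 81, 25, 64, 4]
||x||_2^2 = sum = 412.

412


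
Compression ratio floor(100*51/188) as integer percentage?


100*m/n = 100*51/188 ≈ 27.1277.
floor = 27.

27


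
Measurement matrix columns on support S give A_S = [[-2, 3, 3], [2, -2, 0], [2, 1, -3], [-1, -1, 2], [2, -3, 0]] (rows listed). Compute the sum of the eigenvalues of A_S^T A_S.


Sum of eigenvalues of A_S^T A_S = trace(A_S^T A_S) = sum of squared column norms of A_S.
A_S^T A_S diagonal: [17, 24, 22].
trace = 17 + 24 + 22 = 63.

63


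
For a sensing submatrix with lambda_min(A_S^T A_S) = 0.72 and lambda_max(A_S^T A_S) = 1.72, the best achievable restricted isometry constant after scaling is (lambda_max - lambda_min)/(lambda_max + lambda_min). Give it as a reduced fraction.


lambda_max - lambda_min = 1.72 - 0.72 = 1.00.
lambda_max + lambda_min = 1.72 + 0.72 = 2.44.
delta = 1.00/2.44 = 100/244 = 25/61.

25/61


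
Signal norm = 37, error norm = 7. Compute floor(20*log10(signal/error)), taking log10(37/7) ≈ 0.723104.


||x||/||e|| = 37/7.
log10(37/7) ≈ 0.723104.
20*log10(||x||/||e||) ≈ 20*0.723104 = 14.46208.
floor(14.46208) = 14.

14


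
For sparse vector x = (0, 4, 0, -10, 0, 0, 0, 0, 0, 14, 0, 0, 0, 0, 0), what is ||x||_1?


Non-zero entries: [(1, 4), (3, -10), (9, 14)]
Absolute values: [4, 10, 14]
||x||_1 = sum = 28.

28


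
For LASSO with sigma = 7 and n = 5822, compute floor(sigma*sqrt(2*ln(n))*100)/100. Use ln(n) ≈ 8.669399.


ln(5822) ≈ 8.669399.
2*ln(n) ≈ 17.338798.
sqrt(2*ln(n)) ≈ sqrt(17.338798) ≈ 4.163988.
lambda ≈ 7*4.163988 = 29.147916.
floor(lambda*100)/100 = 29.14.

29.14


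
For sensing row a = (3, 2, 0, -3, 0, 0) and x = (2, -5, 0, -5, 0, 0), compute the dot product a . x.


Non-zero terms: ['3*2', '2*-5', '-3*-5']
Products: [6, -10, 15]
y = sum = 11.

11


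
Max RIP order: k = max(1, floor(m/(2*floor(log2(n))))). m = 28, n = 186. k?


floor(log2(186)) = 7.
2*7 = 14.
m/(2*floor(log2(n))) = 28/14 ≈ 2.0.
floor = 2.
k = max(1, 2) = 2.

2


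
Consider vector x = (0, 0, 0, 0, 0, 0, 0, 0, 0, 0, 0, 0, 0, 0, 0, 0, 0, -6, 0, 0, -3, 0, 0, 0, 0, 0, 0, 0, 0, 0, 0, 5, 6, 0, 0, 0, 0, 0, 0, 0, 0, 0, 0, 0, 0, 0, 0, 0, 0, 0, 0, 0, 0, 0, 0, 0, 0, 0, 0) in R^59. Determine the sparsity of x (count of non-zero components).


Non-zero positions: [17, 20, 31, 32].
Sparsity = 4.

4


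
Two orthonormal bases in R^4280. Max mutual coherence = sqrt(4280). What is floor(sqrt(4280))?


65^2 = 4225 <= 4280 < 4356 = 66^2, so 65 <= sqrt(4280) < 66.
floor(sqrt(4280)) = 65.

65


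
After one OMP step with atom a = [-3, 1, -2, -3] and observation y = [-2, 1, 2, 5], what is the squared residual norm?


a^T a = 23.
a^T y = -12.
coeff = -12/23 = -12/23.
||r||^2 = 638/23.

638/23


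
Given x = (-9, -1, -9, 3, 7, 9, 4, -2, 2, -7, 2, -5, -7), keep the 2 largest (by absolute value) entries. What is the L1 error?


Sorted |x_i| descending: [9, 9, 9, 7, 7, 7, 5, 4, 3, 2, 2, 2, 1]
Keep top 2: [9, 9]
Tail entries: [9, 7, 7, 7, 5, 4, 3, 2, 2, 2, 1]
L1 error = sum of tail = 49.

49


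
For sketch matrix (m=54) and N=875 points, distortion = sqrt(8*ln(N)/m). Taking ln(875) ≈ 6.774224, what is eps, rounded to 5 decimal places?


ln(875) ≈ 6.774224.
8*ln(N)/m ≈ 8*6.774224/54 ≈ 1.00358874.
eps = sqrt(1.00358874) ≈ 1.0017928 ≈ 1.00179.

1.00179


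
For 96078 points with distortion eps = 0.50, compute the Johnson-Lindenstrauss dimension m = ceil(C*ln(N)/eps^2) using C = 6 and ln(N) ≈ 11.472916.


ln(96078) ≈ 11.472916.
eps^2 = 0.50^2 = 0.25.
C*ln(N)/eps^2 ≈ 6*11.472916/0.25 ≈ 275.35.
m = ceil(275.35) = 276.

276


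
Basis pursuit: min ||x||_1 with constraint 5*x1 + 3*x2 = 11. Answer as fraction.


Axis intercepts:
  x1 = 11/5, x2 = 0: L1 = 11/5
  x1 = 0, x2 = 11/3: L1 = 11/3
x* = (11/5, 0)
||x*||_1 = 11/5.

11/5


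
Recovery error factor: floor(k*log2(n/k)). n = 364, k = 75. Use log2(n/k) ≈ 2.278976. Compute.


log2(n/k) = log2(364/75) ≈ 2.278976.
k*log2(n/k) ≈ 75*2.278976 = 170.9232.
floor(170.9232) = 170.

170


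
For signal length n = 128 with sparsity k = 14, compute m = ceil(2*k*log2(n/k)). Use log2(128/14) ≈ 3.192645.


log2(n/k) = log2(128/14) ≈ 3.192645.
2*k*log2(n/k) ≈ 2*14*3.192645 = 89.39406.
m = ceil(89.39406) = 90.

90


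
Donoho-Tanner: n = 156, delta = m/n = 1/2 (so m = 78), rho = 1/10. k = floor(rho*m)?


m = 1/2*156 = 78.
rho = 1/10.
rho*m = 1/10*78 = 7.8.
k = floor(7.8) = 7.

7


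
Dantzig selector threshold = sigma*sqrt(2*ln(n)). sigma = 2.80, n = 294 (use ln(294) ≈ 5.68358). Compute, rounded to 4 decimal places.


ln(294) ≈ 5.68358.
2*ln(n) ≈ 11.36716.
sqrt(2*ln(n)) ≈ sqrt(11.36716) ≈ 3.371522.
threshold ≈ 2.80*3.371522 = 9.4402616 ≈ 9.4403.

9.4403


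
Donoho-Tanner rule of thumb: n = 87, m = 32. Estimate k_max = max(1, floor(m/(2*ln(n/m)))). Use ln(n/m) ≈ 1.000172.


n/m = 87/32.
ln(n/m) ≈ 1.000172.
2*ln(n/m) ≈ 2.000344.
m/(2*ln(n/m)) ≈ 32/2.000344 ≈ 15.9972.
floor = 15.
k_max = max(1, 15) = 15.

15


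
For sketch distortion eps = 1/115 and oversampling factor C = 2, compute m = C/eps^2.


1/eps = 115.
(1/eps)^2 = 13225.
m = 2*13225 = 26450.

26450


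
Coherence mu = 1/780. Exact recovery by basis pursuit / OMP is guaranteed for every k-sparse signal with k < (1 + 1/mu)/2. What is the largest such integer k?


1/mu = 780.
1 + 1/mu = 781.
(1 + 1/mu)/2 = 390.5 is not an integer, so k_max = floor(390.5) = 390.

390


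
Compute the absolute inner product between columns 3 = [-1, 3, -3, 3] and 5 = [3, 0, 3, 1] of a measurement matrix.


Inner product: -1*3 + 3*0 + -3*3 + 3*1
Products: [-3, 0, -9, 3]
Sum = -9.
|dot| = 9.

9


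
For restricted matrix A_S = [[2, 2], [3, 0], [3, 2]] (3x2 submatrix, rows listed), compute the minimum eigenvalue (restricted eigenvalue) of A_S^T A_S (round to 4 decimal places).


A_S^T A_S = [[22, 10], [10, 8]].
trace = 30.
det = 76.
disc = trace^2 - 4*det = 900 - 4*76 = 596.
sqrt(596) ≈ 24.413111.
lam_min = (30 - sqrt(596))/2 ≈ (30 - 24.413111)/2 = 2.7934445 ≈ 2.7934.

2.7934


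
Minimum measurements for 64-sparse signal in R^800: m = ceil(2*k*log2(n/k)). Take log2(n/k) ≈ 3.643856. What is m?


log2(n/k) = log2(800/64) ≈ 3.643856.
2*k*log2(n/k) ≈ 2*64*3.643856 = 466.413568.
m = ceil(466.413568) = 467.

467


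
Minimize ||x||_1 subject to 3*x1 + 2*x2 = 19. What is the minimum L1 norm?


Axis intercepts:
  x1 = 19/3, x2 = 0: L1 = 19/3
  x1 = 0, x2 = 19/2: L1 = 19/2
x* = (19/3, 0)
||x*||_1 = 19/3.

19/3


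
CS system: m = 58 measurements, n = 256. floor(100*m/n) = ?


100*m/n = 100*58/256 ≈ 22.6562.
floor = 22.

22


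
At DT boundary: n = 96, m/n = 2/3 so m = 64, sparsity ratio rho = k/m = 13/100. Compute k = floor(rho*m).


m = 2/3*96 = 64.
rho = 13/100.
rho*m = 13/100*64 = 8.32.
k = floor(8.32) = 8.

8


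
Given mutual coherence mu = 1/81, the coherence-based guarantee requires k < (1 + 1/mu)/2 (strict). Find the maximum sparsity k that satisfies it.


1/mu = 81.
1 + 1/mu = 82.
(1 + 1/mu)/2 = 41 is an integer and the inequality is strict, so k_max = 41 - 1 = 40.

40


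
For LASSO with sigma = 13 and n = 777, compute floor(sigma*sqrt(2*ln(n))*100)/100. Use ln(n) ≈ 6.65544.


ln(777) ≈ 6.65544.
2*ln(n) ≈ 13.31088.
sqrt(2*ln(n)) ≈ sqrt(13.31088) ≈ 3.648408.
lambda ≈ 13*3.648408 = 47.429304.
floor(lambda*100)/100 = 47.42.

47.42


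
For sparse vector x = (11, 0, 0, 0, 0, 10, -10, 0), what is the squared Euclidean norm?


Non-zero entries: [(0, 11), (5, 10), (6, -10)]
Squares: [121, 100, 100]
||x||_2^2 = sum = 321.

321


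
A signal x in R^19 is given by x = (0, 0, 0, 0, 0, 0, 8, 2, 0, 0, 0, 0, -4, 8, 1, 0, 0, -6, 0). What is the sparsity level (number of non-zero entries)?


Non-zero positions: [6, 7, 12, 13, 14, 17].
Sparsity = 6.

6


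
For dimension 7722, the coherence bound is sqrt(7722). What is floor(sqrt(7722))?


87^2 = 7569 <= 7722 < 7744 = 88^2, so 87 <= sqrt(7722) < 88.
floor(sqrt(7722)) = 87.

87


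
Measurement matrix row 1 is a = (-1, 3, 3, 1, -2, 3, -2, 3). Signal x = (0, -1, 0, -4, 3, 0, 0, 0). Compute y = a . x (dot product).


Non-zero terms: ['3*-1', '1*-4', '-2*3']
Products: [-3, -4, -6]
y = sum = -13.

-13


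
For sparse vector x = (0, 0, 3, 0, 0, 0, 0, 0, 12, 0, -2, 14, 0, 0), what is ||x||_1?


Non-zero entries: [(2, 3), (8, 12), (10, -2), (11, 14)]
Absolute values: [3, 12, 2, 14]
||x||_1 = sum = 31.

31


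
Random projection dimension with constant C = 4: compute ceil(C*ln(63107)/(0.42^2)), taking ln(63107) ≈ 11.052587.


ln(63107) ≈ 11.052587.
eps^2 = 0.42^2 = 0.1764.
C*ln(N)/eps^2 ≈ 4*11.052587/0.1764 ≈ 250.6256.
m = ceil(250.6256) = 251.

251


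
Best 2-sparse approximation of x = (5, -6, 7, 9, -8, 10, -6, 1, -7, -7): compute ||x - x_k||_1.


Sorted |x_i| descending: [10, 9, 8, 7, 7, 7, 6, 6, 5, 1]
Keep top 2: [10, 9]
Tail entries: [8, 7, 7, 7, 6, 6, 5, 1]
L1 error = sum of tail = 47.

47


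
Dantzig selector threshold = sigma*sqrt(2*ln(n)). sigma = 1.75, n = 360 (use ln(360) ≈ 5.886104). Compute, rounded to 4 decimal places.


ln(360) ≈ 5.886104.
2*ln(n) ≈ 11.772208.
sqrt(2*ln(n)) ≈ sqrt(11.772208) ≈ 3.431065.
threshold ≈ 1.75*3.431065 = 6.00436375 ≈ 6.0044.

6.0044


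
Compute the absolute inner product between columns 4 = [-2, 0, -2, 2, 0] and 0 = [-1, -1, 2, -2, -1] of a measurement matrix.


Inner product: -2*-1 + 0*-1 + -2*2 + 2*-2 + 0*-1
Products: [2, 0, -4, -4, 0]
Sum = -6.
|dot| = 6.

6


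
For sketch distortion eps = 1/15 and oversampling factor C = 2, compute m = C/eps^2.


1/eps = 15.
(1/eps)^2 = 225.
m = 2*225 = 450.

450


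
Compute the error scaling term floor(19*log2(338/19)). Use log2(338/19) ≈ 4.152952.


log2(n/k) = log2(338/19) ≈ 4.152952.
k*log2(n/k) ≈ 19*4.152952 = 78.906088.
floor(78.906088) = 78.

78


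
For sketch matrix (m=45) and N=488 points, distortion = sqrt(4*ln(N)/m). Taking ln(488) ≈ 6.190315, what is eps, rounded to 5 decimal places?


ln(488) ≈ 6.190315.
4*ln(N)/m ≈ 4*6.190315/45 ≈ 0.55025022.
eps = sqrt(0.55025022) ≈ 0.7417885 ≈ 0.74179.

0.74179


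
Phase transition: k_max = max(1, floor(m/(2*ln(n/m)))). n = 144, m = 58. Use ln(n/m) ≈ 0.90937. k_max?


n/m = 144/58 = 72/29.
ln(n/m) ≈ 0.90937.
2*ln(n/m) ≈ 1.81874.
m/(2*ln(n/m)) ≈ 58/1.81874 ≈ 31.8902.
floor = 31.
k_max = max(1, 31) = 31.

31


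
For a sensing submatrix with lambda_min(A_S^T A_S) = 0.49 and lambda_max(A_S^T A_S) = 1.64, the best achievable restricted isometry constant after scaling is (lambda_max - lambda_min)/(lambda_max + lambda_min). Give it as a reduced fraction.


lambda_max - lambda_min = 1.64 - 0.49 = 1.15.
lambda_max + lambda_min = 1.64 + 0.49 = 2.13.
delta = 1.15/2.13 = 115/213.

115/213


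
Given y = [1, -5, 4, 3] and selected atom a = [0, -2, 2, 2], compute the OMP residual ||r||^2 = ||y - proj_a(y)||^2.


a^T a = 12.
a^T y = 24.
coeff = 24/12 = 2.
||r||^2 = 3.

3


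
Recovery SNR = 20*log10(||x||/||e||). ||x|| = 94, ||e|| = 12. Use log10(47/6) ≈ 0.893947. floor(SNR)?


||x||/||e|| = 94/12 = 47/6.
log10(47/6) ≈ 0.893947.
20*log10(||x||/||e||) ≈ 20*0.893947 = 17.87894.
floor(17.87894) = 17.

17


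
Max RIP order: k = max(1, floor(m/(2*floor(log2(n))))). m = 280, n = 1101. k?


floor(log2(1101)) = 10.
2*10 = 20.
m/(2*floor(log2(n))) = 280/20 ≈ 14.0.
floor = 14.
k = max(1, 14) = 14.

14


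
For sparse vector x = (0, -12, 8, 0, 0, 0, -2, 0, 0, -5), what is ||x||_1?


Non-zero entries: [(1, -12), (2, 8), (6, -2), (9, -5)]
Absolute values: [12, 8, 2, 5]
||x||_1 = sum = 27.

27


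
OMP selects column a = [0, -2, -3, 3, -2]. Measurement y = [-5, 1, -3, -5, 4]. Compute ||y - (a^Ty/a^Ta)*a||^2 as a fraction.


a^T a = 26.
a^T y = -16.
coeff = -16/26 = -8/13.
||r||^2 = 860/13.

860/13


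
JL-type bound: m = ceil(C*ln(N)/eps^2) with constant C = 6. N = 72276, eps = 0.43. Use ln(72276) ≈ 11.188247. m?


ln(72276) ≈ 11.188247.
eps^2 = 0.43^2 = 0.1849.
C*ln(N)/eps^2 ≈ 6*11.188247/0.1849 ≈ 363.0583.
m = ceil(363.0583) = 364.

364


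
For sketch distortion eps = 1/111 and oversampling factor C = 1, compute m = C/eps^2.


1/eps = 111.
(1/eps)^2 = 12321.
m = 1*12321 = 12321.

12321


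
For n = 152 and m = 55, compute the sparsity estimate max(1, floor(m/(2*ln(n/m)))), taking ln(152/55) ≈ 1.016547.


n/m = 152/55.
ln(n/m) ≈ 1.016547.
2*ln(n/m) ≈ 2.033094.
m/(2*ln(n/m)) ≈ 55/2.033094 ≈ 27.0524.
floor = 27.
k_max = max(1, 27) = 27.

27


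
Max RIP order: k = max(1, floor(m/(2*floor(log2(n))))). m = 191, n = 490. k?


floor(log2(490)) = 8.
2*8 = 16.
m/(2*floor(log2(n))) = 191/16 ≈ 11.9375.
floor = 11.
k = max(1, 11) = 11.

11


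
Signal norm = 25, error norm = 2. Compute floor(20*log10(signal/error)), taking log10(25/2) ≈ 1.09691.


||x||/||e|| = 25/2.
log10(25/2) ≈ 1.09691.
20*log10(||x||/||e||) ≈ 20*1.09691 = 21.9382.
floor(21.9382) = 21.

21


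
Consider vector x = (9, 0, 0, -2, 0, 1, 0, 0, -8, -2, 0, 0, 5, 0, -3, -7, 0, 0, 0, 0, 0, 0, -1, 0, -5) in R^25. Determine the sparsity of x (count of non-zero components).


Non-zero positions: [0, 3, 5, 8, 9, 12, 14, 15, 22, 24].
Sparsity = 10.

10


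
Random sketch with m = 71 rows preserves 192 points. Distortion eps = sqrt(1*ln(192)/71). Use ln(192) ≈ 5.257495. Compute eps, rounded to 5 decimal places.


ln(192) ≈ 5.257495.
1*ln(N)/m ≈ 1*5.257495/71 ≈ 0.07404923.
eps = sqrt(0.07404923) ≈ 0.2721199 ≈ 0.27212.

0.27212


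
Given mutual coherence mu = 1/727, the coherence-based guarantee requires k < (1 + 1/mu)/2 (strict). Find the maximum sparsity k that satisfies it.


1/mu = 727.
1 + 1/mu = 728.
(1 + 1/mu)/2 = 364 is an integer and the inequality is strict, so k_max = 364 - 1 = 363.

363


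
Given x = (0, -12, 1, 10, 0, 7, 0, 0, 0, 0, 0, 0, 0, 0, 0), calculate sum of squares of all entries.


Non-zero entries: [(1, -12), (2, 1), (3, 10), (5, 7)]
Squares: [144, 1, 100, 49]
||x||_2^2 = sum = 294.

294


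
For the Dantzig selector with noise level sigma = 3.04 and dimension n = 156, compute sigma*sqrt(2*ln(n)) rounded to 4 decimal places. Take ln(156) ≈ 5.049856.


ln(156) ≈ 5.049856.
2*ln(n) ≈ 10.099712.
sqrt(2*ln(n)) ≈ sqrt(10.099712) ≈ 3.178004.
threshold ≈ 3.04*3.178004 = 9.66113216 ≈ 9.6611.

9.6611


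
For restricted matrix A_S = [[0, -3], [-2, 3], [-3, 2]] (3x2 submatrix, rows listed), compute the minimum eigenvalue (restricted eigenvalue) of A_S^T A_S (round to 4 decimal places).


A_S^T A_S = [[13, -12], [-12, 22]].
trace = 35.
det = 142.
disc = trace^2 - 4*det = 1225 - 4*142 = 657.
sqrt(657) ≈ 25.632011.
lam_min = (35 - sqrt(657))/2 ≈ (35 - 25.632011)/2 = 4.6839945 ≈ 4.6840.

4.6840


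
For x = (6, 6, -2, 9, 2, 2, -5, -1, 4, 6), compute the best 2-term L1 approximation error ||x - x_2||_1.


Sorted |x_i| descending: [9, 6, 6, 6, 5, 4, 2, 2, 2, 1]
Keep top 2: [9, 6]
Tail entries: [6, 6, 5, 4, 2, 2, 2, 1]
L1 error = sum of tail = 28.

28


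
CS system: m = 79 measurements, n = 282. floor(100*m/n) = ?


100*m/n = 100*79/282 ≈ 28.0142.
floor = 28.

28


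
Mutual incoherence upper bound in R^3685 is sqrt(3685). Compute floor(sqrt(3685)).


60^2 = 3600 <= 3685 < 3721 = 61^2, so 60 <= sqrt(3685) < 61.
floor(sqrt(3685)) = 60.

60


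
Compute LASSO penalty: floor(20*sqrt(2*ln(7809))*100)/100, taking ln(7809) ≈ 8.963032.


ln(7809) ≈ 8.963032.
2*ln(n) ≈ 17.926064.
sqrt(2*ln(n)) ≈ sqrt(17.926064) ≈ 4.233918.
lambda ≈ 20*4.233918 = 84.67836.
floor(lambda*100)/100 = 84.67.

84.67


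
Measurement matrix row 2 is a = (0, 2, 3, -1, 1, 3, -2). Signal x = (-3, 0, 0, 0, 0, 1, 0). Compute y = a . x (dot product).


Non-zero terms: ['0*-3', '3*1']
Products: [0, 3]
y = sum = 3.

3


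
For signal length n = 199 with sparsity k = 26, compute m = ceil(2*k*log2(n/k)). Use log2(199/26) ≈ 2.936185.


log2(n/k) = log2(199/26) ≈ 2.936185.
2*k*log2(n/k) ≈ 2*26*2.936185 = 152.68162.
m = ceil(152.68162) = 153.

153


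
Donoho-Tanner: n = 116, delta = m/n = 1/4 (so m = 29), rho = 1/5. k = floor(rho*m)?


m = 1/4*116 = 29.
rho = 1/5.
rho*m = 1/5*29 = 5.8.
k = floor(5.8) = 5.

5


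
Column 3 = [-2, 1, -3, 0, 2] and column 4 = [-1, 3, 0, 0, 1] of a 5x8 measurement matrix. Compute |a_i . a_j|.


Inner product: -2*-1 + 1*3 + -3*0 + 0*0 + 2*1
Products: [2, 3, 0, 0, 2]
Sum = 7.
|dot| = 7.

7


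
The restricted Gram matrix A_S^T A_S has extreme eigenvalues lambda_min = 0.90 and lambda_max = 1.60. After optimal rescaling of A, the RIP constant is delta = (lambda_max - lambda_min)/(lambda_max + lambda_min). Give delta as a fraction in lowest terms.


lambda_max - lambda_min = 1.60 - 0.90 = 0.70.
lambda_max + lambda_min = 1.60 + 0.90 = 2.50.
delta = 0.70/2.50 = 70/250 = 7/25.

7/25


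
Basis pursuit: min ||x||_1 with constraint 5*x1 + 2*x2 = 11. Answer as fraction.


Axis intercepts:
  x1 = 11/5, x2 = 0: L1 = 11/5
  x1 = 0, x2 = 11/2: L1 = 11/2
x* = (11/5, 0)
||x*||_1 = 11/5.

11/5


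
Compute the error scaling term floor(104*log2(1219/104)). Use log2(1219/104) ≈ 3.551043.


log2(n/k) = log2(1219/104) ≈ 3.551043.
k*log2(n/k) ≈ 104*3.551043 = 369.308472.
floor(369.308472) = 369.

369


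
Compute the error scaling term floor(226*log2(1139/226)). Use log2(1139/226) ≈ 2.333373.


log2(n/k) = log2(1139/226) ≈ 2.333373.
k*log2(n/k) ≈ 226*2.333373 = 527.342298.
floor(527.342298) = 527.

527


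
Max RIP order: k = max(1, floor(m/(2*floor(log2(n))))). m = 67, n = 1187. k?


floor(log2(1187)) = 10.
2*10 = 20.
m/(2*floor(log2(n))) = 67/20 ≈ 3.35.
floor = 3.
k = max(1, 3) = 3.

3


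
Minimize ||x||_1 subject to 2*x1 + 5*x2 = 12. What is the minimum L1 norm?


Axis intercepts:
  x1 = 6, x2 = 0: L1 = 6
  x1 = 0, x2 = 12/5: L1 = 12/5
x* = (0, 12/5)
||x*||_1 = 12/5.

12/5


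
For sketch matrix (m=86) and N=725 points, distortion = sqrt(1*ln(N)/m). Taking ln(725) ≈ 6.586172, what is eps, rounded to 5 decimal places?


ln(725) ≈ 6.586172.
1*ln(N)/m ≈ 1*6.586172/86 ≈ 0.0765834.
eps = sqrt(0.0765834) ≈ 0.2767371 ≈ 0.27674.

0.27674


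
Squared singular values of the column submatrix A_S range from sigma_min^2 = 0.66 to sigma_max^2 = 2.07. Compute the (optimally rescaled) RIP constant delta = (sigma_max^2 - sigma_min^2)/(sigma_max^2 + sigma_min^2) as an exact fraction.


lambda_max - lambda_min = 2.07 - 0.66 = 1.41.
lambda_max + lambda_min = 2.07 + 0.66 = 2.73.
delta = 1.41/2.73 = 141/273 = 47/91.

47/91


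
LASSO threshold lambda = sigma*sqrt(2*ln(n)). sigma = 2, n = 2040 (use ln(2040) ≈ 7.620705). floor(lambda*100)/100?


ln(2040) ≈ 7.620705.
2*ln(n) ≈ 15.24141.
sqrt(2*ln(n)) ≈ sqrt(15.24141) ≈ 3.904025.
lambda ≈ 2*3.904025 = 7.80805.
floor(lambda*100)/100 = 7.80.

7.80


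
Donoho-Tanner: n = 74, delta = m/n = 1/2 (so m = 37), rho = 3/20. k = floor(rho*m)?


m = 1/2*74 = 37.
rho = 3/20.
rho*m = 3/20*37 = 5.55.
k = floor(5.55) = 5.

5


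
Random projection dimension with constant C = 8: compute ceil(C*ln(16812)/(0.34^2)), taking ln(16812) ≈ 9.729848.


ln(16812) ≈ 9.729848.
eps^2 = 0.34^2 = 0.1156.
C*ln(N)/eps^2 ≈ 8*9.729848/0.1156 ≈ 673.3459.
m = ceil(673.3459) = 674.

674


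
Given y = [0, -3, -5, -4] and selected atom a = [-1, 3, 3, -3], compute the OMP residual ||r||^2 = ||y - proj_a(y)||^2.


a^T a = 28.
a^T y = -12.
coeff = -12/28 = -3/7.
||r||^2 = 314/7.

314/7


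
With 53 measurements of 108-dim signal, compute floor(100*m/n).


100*m/n = 100*53/108 ≈ 49.0741.
floor = 49.

49


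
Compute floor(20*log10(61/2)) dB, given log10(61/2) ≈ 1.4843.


||x||/||e|| = 61/2.
log10(61/2) ≈ 1.4843.
20*log10(||x||/||e||) ≈ 20*1.4843 = 29.686.
floor(29.686) = 29.

29


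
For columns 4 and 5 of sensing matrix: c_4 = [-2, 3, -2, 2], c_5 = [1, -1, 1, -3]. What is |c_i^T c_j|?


Inner product: -2*1 + 3*-1 + -2*1 + 2*-3
Products: [-2, -3, -2, -6]
Sum = -13.
|dot| = 13.

13


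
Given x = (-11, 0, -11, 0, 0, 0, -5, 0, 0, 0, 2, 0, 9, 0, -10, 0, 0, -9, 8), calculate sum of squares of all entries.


Non-zero entries: [(0, -11), (2, -11), (6, -5), (10, 2), (12, 9), (14, -10), (17, -9), (18, 8)]
Squares: [121, 121, 25, 4, 81, 100, 81, 64]
||x||_2^2 = sum = 597.

597


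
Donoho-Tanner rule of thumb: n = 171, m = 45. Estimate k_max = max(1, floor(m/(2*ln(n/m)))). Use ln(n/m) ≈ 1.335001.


n/m = 171/45 = 19/5.
ln(n/m) ≈ 1.335001.
2*ln(n/m) ≈ 2.670002.
m/(2*ln(n/m)) ≈ 45/2.670002 ≈ 16.8539.
floor = 16.
k_max = max(1, 16) = 16.

16


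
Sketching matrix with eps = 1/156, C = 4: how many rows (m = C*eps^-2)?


1/eps = 156.
(1/eps)^2 = 24336.
m = 4*24336 = 97344.

97344


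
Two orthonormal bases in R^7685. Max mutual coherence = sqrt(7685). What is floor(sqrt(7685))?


87^2 = 7569 <= 7685 < 7744 = 88^2, so 87 <= sqrt(7685) < 88.
floor(sqrt(7685)) = 87.

87


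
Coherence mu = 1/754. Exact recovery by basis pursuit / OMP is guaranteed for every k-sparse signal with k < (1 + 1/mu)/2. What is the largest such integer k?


1/mu = 754.
1 + 1/mu = 755.
(1 + 1/mu)/2 = 377.5 is not an integer, so k_max = floor(377.5) = 377.

377


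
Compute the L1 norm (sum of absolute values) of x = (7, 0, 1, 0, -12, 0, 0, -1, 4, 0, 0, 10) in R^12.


Non-zero entries: [(0, 7), (2, 1), (4, -12), (7, -1), (8, 4), (11, 10)]
Absolute values: [7, 1, 12, 1, 4, 10]
||x||_1 = sum = 35.

35


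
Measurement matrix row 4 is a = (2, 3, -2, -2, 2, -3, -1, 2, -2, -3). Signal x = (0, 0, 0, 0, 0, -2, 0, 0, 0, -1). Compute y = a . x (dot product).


Non-zero terms: ['-3*-2', '-3*-1']
Products: [6, 3]
y = sum = 9.

9


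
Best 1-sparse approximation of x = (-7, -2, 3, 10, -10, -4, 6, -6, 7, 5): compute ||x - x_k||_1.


Sorted |x_i| descending: [10, 10, 7, 7, 6, 6, 5, 4, 3, 2]
Keep top 1: [10]
Tail entries: [10, 7, 7, 6, 6, 5, 4, 3, 2]
L1 error = sum of tail = 50.

50


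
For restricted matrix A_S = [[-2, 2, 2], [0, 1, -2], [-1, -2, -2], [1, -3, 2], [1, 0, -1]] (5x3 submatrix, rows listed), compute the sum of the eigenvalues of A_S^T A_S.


Sum of eigenvalues of A_S^T A_S = trace(A_S^T A_S) = sum of squared column norms of A_S.
A_S^T A_S diagonal: [7, 18, 17].
trace = 7 + 18 + 17 = 42.

42


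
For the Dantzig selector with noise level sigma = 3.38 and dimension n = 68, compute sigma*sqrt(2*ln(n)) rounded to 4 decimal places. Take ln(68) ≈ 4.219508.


ln(68) ≈ 4.219508.
2*ln(n) ≈ 8.439016.
sqrt(2*ln(n)) ≈ sqrt(8.439016) ≈ 2.904998.
threshold ≈ 3.38*2.904998 = 9.81889324 ≈ 9.8189.

9.8189


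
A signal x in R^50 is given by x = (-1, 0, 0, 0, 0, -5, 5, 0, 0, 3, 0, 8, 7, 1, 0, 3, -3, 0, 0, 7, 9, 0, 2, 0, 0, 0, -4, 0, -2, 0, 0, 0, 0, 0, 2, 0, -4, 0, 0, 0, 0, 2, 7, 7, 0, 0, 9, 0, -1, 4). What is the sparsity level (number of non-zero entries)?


Non-zero positions: [0, 5, 6, 9, 11, 12, 13, 15, 16, 19, 20, 22, 26, 28, 34, 36, 41, 42, 43, 46, 48, 49].
Sparsity = 22.

22


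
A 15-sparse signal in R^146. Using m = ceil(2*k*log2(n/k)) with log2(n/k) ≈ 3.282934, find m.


log2(n/k) = log2(146/15) ≈ 3.282934.
2*k*log2(n/k) ≈ 2*15*3.282934 = 98.48802.
m = ceil(98.48802) = 99.

99


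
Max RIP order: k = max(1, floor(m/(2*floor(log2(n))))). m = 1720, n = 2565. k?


floor(log2(2565)) = 11.
2*11 = 22.
m/(2*floor(log2(n))) = 1720/22 ≈ 78.1818.
floor = 78.
k = max(1, 78) = 78.

78


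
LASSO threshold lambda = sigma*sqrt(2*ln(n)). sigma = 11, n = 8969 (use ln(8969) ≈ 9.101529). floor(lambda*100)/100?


ln(8969) ≈ 9.101529.
2*ln(n) ≈ 18.203058.
sqrt(2*ln(n)) ≈ sqrt(18.203058) ≈ 4.266504.
lambda ≈ 11*4.266504 = 46.931544.
floor(lambda*100)/100 = 46.93.

46.93


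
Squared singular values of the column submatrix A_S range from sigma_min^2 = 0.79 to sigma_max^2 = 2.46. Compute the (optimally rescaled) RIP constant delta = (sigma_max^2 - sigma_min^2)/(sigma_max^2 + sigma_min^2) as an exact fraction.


lambda_max - lambda_min = 2.46 - 0.79 = 1.67.
lambda_max + lambda_min = 2.46 + 0.79 = 3.25.
delta = 1.67/3.25 = 167/325.

167/325


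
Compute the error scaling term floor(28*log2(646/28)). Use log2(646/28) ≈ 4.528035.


log2(n/k) = log2(646/28) ≈ 4.528035.
k*log2(n/k) ≈ 28*4.528035 = 126.78498.
floor(126.78498) = 126.

126


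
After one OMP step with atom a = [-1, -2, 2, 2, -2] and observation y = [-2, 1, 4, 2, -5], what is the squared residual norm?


a^T a = 17.
a^T y = 22.
coeff = 22/17 = 22/17.
||r||^2 = 366/17.

366/17


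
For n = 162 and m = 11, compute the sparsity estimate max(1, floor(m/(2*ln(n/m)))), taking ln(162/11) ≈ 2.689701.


n/m = 162/11.
ln(n/m) ≈ 2.689701.
2*ln(n/m) ≈ 5.379402.
m/(2*ln(n/m)) ≈ 11/5.379402 ≈ 2.0448.
floor = 2.
k_max = max(1, 2) = 2.

2


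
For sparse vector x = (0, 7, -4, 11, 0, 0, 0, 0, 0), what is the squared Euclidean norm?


Non-zero entries: [(1, 7), (2, -4), (3, 11)]
Squares: [49, 16, 121]
||x||_2^2 = sum = 186.

186


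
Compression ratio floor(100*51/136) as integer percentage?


100*m/n = 100*51/136 ≈ 37.5.
floor = 37.

37


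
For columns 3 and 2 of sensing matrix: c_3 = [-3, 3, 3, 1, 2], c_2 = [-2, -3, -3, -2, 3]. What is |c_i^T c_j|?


Inner product: -3*-2 + 3*-3 + 3*-3 + 1*-2 + 2*3
Products: [6, -9, -9, -2, 6]
Sum = -8.
|dot| = 8.

8


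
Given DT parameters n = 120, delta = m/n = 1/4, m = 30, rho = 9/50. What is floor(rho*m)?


m = 1/4*120 = 30.
rho = 9/50.
rho*m = 9/50*30 = 5.4.
k = floor(5.4) = 5.

5


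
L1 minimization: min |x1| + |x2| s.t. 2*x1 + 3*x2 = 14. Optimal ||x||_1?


Axis intercepts:
  x1 = 7, x2 = 0: L1 = 7
  x1 = 0, x2 = 14/3: L1 = 14/3
x* = (0, 14/3)
||x*||_1 = 14/3.

14/3


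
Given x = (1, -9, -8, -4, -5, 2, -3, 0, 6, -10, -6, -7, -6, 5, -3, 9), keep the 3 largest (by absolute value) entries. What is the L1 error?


Sorted |x_i| descending: [10, 9, 9, 8, 7, 6, 6, 6, 5, 5, 4, 3, 3, 2, 1, 0]
Keep top 3: [10, 9, 9]
Tail entries: [8, 7, 6, 6, 6, 5, 5, 4, 3, 3, 2, 1, 0]
L1 error = sum of tail = 56.

56


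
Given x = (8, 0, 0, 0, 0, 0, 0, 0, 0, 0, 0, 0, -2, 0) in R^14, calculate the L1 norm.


Non-zero entries: [(0, 8), (12, -2)]
Absolute values: [8, 2]
||x||_1 = sum = 10.

10


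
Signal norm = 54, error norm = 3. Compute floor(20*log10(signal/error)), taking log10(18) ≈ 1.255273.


||x||/||e|| = 54/3 = 18.
log10(18) ≈ 1.255273.
20*log10(||x||/||e||) ≈ 20*1.255273 = 25.10546.
floor(25.10546) = 25.

25
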